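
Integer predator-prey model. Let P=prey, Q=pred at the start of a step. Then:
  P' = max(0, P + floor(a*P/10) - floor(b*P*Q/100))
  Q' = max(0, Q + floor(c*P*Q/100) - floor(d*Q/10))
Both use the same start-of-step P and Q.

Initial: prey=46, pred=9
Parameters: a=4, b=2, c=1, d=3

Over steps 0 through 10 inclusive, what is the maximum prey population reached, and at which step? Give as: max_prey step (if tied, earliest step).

Answer: 75 4

Derivation:
Step 1: prey: 46+18-8=56; pred: 9+4-2=11
Step 2: prey: 56+22-12=66; pred: 11+6-3=14
Step 3: prey: 66+26-18=74; pred: 14+9-4=19
Step 4: prey: 74+29-28=75; pred: 19+14-5=28
Step 5: prey: 75+30-42=63; pred: 28+21-8=41
Step 6: prey: 63+25-51=37; pred: 41+25-12=54
Step 7: prey: 37+14-39=12; pred: 54+19-16=57
Step 8: prey: 12+4-13=3; pred: 57+6-17=46
Step 9: prey: 3+1-2=2; pred: 46+1-13=34
Step 10: prey: 2+0-1=1; pred: 34+0-10=24
Max prey = 75 at step 4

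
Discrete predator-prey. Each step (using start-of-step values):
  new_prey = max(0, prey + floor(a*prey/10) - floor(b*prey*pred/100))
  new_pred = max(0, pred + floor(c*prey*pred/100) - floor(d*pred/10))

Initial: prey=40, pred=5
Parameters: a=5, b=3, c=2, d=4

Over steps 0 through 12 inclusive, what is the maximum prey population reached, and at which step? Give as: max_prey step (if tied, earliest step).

Answer: 80 3

Derivation:
Step 1: prey: 40+20-6=54; pred: 5+4-2=7
Step 2: prey: 54+27-11=70; pred: 7+7-2=12
Step 3: prey: 70+35-25=80; pred: 12+16-4=24
Step 4: prey: 80+40-57=63; pred: 24+38-9=53
Step 5: prey: 63+31-100=0; pred: 53+66-21=98
Step 6: prey: 0+0-0=0; pred: 98+0-39=59
Step 7: prey: 0+0-0=0; pred: 59+0-23=36
Step 8: prey: 0+0-0=0; pred: 36+0-14=22
Step 9: prey: 0+0-0=0; pred: 22+0-8=14
Step 10: prey: 0+0-0=0; pred: 14+0-5=9
Step 11: prey: 0+0-0=0; pred: 9+0-3=6
Step 12: prey: 0+0-0=0; pred: 6+0-2=4
Max prey = 80 at step 3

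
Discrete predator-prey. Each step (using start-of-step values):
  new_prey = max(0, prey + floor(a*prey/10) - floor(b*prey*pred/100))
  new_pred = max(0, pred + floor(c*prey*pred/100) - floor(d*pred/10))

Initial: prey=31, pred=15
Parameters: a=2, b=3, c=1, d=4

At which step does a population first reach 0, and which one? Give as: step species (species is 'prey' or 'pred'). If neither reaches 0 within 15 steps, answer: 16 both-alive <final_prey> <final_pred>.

Answer: 16 both-alive 53 2

Derivation:
Step 1: prey: 31+6-13=24; pred: 15+4-6=13
Step 2: prey: 24+4-9=19; pred: 13+3-5=11
Step 3: prey: 19+3-6=16; pred: 11+2-4=9
Step 4: prey: 16+3-4=15; pred: 9+1-3=7
Step 5: prey: 15+3-3=15; pred: 7+1-2=6
Step 6: prey: 15+3-2=16; pred: 6+0-2=4
Step 7: prey: 16+3-1=18; pred: 4+0-1=3
Step 8: prey: 18+3-1=20; pred: 3+0-1=2
Step 9: prey: 20+4-1=23; pred: 2+0-0=2
Step 10: prey: 23+4-1=26; pred: 2+0-0=2
Step 11: prey: 26+5-1=30; pred: 2+0-0=2
Step 12: prey: 30+6-1=35; pred: 2+0-0=2
Step 13: prey: 35+7-2=40; pred: 2+0-0=2
Step 14: prey: 40+8-2=46; pred: 2+0-0=2
Step 15: prey: 46+9-2=53; pred: 2+0-0=2
No extinction within 15 steps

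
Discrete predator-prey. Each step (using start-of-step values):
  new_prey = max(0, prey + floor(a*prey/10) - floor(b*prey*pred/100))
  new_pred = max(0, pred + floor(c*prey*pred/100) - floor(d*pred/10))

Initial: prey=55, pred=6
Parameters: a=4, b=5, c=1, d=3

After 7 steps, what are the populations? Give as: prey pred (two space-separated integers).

Step 1: prey: 55+22-16=61; pred: 6+3-1=8
Step 2: prey: 61+24-24=61; pred: 8+4-2=10
Step 3: prey: 61+24-30=55; pred: 10+6-3=13
Step 4: prey: 55+22-35=42; pred: 13+7-3=17
Step 5: prey: 42+16-35=23; pred: 17+7-5=19
Step 6: prey: 23+9-21=11; pred: 19+4-5=18
Step 7: prey: 11+4-9=6; pred: 18+1-5=14

Answer: 6 14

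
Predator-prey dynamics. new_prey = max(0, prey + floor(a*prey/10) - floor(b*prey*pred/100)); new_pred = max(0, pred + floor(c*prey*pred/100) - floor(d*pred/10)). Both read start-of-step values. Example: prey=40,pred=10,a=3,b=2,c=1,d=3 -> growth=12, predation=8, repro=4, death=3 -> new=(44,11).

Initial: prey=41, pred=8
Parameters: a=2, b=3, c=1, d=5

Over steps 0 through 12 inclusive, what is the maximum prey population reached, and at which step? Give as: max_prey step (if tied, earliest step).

Step 1: prey: 41+8-9=40; pred: 8+3-4=7
Step 2: prey: 40+8-8=40; pred: 7+2-3=6
Step 3: prey: 40+8-7=41; pred: 6+2-3=5
Step 4: prey: 41+8-6=43; pred: 5+2-2=5
Step 5: prey: 43+8-6=45; pred: 5+2-2=5
Step 6: prey: 45+9-6=48; pred: 5+2-2=5
Step 7: prey: 48+9-7=50; pred: 5+2-2=5
Step 8: prey: 50+10-7=53; pred: 5+2-2=5
Step 9: prey: 53+10-7=56; pred: 5+2-2=5
Step 10: prey: 56+11-8=59; pred: 5+2-2=5
Step 11: prey: 59+11-8=62; pred: 5+2-2=5
Step 12: prey: 62+12-9=65; pred: 5+3-2=6
Max prey = 65 at step 12

Answer: 65 12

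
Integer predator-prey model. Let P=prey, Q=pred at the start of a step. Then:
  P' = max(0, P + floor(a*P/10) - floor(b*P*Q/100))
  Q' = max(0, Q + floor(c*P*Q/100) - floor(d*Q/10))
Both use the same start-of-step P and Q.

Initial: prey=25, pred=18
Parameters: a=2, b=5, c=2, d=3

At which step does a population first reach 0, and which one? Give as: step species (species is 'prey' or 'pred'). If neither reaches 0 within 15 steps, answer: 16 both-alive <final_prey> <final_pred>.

Answer: 16 both-alive 1 3

Derivation:
Step 1: prey: 25+5-22=8; pred: 18+9-5=22
Step 2: prey: 8+1-8=1; pred: 22+3-6=19
Step 3: prey: 1+0-0=1; pred: 19+0-5=14
Step 4: prey: 1+0-0=1; pred: 14+0-4=10
Step 5: prey: 1+0-0=1; pred: 10+0-3=7
Step 6: prey: 1+0-0=1; pred: 7+0-2=5
Step 7: prey: 1+0-0=1; pred: 5+0-1=4
Step 8: prey: 1+0-0=1; pred: 4+0-1=3
Step 9: prey: 1+0-0=1; pred: 3+0-0=3
Steps 10-15: state stable at prey=1, pred=3 (no change)
No extinction within 15 steps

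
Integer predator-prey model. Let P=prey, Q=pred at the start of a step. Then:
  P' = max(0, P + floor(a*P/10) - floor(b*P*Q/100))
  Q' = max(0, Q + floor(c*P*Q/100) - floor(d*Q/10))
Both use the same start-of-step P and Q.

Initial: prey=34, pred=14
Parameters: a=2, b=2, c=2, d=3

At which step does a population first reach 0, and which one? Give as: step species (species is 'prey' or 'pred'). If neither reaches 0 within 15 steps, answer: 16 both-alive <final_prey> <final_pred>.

Answer: 16 both-alive 2 3

Derivation:
Step 1: prey: 34+6-9=31; pred: 14+9-4=19
Step 2: prey: 31+6-11=26; pred: 19+11-5=25
Step 3: prey: 26+5-13=18; pred: 25+13-7=31
Step 4: prey: 18+3-11=10; pred: 31+11-9=33
Step 5: prey: 10+2-6=6; pred: 33+6-9=30
Step 6: prey: 6+1-3=4; pred: 30+3-9=24
Step 7: prey: 4+0-1=3; pred: 24+1-7=18
Step 8: prey: 3+0-1=2; pred: 18+1-5=14
Step 9: prey: 2+0-0=2; pred: 14+0-4=10
Step 10: prey: 2+0-0=2; pred: 10+0-3=7
Step 11: prey: 2+0-0=2; pred: 7+0-2=5
Step 12: prey: 2+0-0=2; pred: 5+0-1=4
Step 13: prey: 2+0-0=2; pred: 4+0-1=3
Step 14: prey: 2+0-0=2; pred: 3+0-0=3
Steps 15-15: state stable at prey=2, pred=3 (no change)
No extinction within 15 steps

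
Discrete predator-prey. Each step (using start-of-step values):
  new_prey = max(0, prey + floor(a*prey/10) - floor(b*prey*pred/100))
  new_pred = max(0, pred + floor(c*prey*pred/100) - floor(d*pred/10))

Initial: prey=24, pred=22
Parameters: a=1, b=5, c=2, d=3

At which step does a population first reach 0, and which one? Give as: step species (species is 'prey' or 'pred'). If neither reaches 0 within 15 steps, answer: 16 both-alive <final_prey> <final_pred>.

Step 1: prey: 24+2-26=0; pred: 22+10-6=26
First extinction: prey at step 1

Answer: 1 prey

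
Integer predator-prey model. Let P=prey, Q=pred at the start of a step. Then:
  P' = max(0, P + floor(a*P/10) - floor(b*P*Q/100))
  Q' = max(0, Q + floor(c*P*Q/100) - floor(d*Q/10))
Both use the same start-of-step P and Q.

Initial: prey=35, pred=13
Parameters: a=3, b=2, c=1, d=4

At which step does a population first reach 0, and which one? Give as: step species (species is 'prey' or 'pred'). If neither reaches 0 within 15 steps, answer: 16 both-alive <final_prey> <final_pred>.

Step 1: prey: 35+10-9=36; pred: 13+4-5=12
Step 2: prey: 36+10-8=38; pred: 12+4-4=12
Step 3: prey: 38+11-9=40; pred: 12+4-4=12
Step 4: prey: 40+12-9=43; pred: 12+4-4=12
Step 5: prey: 43+12-10=45; pred: 12+5-4=13
Step 6: prey: 45+13-11=47; pred: 13+5-5=13
Step 7: prey: 47+14-12=49; pred: 13+6-5=14
Step 8: prey: 49+14-13=50; pred: 14+6-5=15
Step 9: prey: 50+15-15=50; pred: 15+7-6=16
Step 10: prey: 50+15-16=49; pred: 16+8-6=18
Step 11: prey: 49+14-17=46; pred: 18+8-7=19
Step 12: prey: 46+13-17=42; pred: 19+8-7=20
Step 13: prey: 42+12-16=38; pred: 20+8-8=20
Step 14: prey: 38+11-15=34; pred: 20+7-8=19
Step 15: prey: 34+10-12=32; pred: 19+6-7=18
No extinction within 15 steps

Answer: 16 both-alive 32 18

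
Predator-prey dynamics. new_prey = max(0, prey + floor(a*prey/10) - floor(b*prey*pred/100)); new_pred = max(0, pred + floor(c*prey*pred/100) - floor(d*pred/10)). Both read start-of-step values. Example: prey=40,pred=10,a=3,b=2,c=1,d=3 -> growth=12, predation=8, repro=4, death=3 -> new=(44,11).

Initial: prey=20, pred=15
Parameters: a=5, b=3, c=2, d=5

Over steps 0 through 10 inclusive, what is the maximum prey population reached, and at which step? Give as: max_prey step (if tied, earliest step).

Step 1: prey: 20+10-9=21; pred: 15+6-7=14
Step 2: prey: 21+10-8=23; pred: 14+5-7=12
Step 3: prey: 23+11-8=26; pred: 12+5-6=11
Step 4: prey: 26+13-8=31; pred: 11+5-5=11
Step 5: prey: 31+15-10=36; pred: 11+6-5=12
Step 6: prey: 36+18-12=42; pred: 12+8-6=14
Step 7: prey: 42+21-17=46; pred: 14+11-7=18
Step 8: prey: 46+23-24=45; pred: 18+16-9=25
Step 9: prey: 45+22-33=34; pred: 25+22-12=35
Step 10: prey: 34+17-35=16; pred: 35+23-17=41
Max prey = 46 at step 7

Answer: 46 7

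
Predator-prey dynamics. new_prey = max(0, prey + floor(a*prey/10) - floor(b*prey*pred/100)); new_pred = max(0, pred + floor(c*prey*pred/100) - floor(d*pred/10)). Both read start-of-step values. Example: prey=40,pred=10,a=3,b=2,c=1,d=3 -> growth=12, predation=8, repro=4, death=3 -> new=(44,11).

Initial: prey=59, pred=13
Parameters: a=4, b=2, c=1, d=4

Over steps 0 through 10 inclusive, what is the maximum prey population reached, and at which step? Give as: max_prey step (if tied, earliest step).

Step 1: prey: 59+23-15=67; pred: 13+7-5=15
Step 2: prey: 67+26-20=73; pred: 15+10-6=19
Step 3: prey: 73+29-27=75; pred: 19+13-7=25
Step 4: prey: 75+30-37=68; pred: 25+18-10=33
Step 5: prey: 68+27-44=51; pred: 33+22-13=42
Step 6: prey: 51+20-42=29; pred: 42+21-16=47
Step 7: prey: 29+11-27=13; pred: 47+13-18=42
Step 8: prey: 13+5-10=8; pred: 42+5-16=31
Step 9: prey: 8+3-4=7; pred: 31+2-12=21
Step 10: prey: 7+2-2=7; pred: 21+1-8=14
Max prey = 75 at step 3

Answer: 75 3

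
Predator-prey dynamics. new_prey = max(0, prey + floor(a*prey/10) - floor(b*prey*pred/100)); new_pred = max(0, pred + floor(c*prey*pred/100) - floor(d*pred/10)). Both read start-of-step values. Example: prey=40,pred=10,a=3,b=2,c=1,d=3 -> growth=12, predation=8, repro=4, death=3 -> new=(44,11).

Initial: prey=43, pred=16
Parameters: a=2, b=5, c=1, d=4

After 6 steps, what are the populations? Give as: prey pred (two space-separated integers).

Answer: 3 2

Derivation:
Step 1: prey: 43+8-34=17; pred: 16+6-6=16
Step 2: prey: 17+3-13=7; pred: 16+2-6=12
Step 3: prey: 7+1-4=4; pred: 12+0-4=8
Step 4: prey: 4+0-1=3; pred: 8+0-3=5
Step 5: prey: 3+0-0=3; pred: 5+0-2=3
Step 6: prey: 3+0-0=3; pred: 3+0-1=2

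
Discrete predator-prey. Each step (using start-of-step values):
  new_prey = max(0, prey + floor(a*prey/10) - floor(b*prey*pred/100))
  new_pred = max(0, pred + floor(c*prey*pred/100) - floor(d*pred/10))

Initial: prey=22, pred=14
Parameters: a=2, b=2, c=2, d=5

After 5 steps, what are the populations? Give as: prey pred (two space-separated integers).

Answer: 19 6

Derivation:
Step 1: prey: 22+4-6=20; pred: 14+6-7=13
Step 2: prey: 20+4-5=19; pred: 13+5-6=12
Step 3: prey: 19+3-4=18; pred: 12+4-6=10
Step 4: prey: 18+3-3=18; pred: 10+3-5=8
Step 5: prey: 18+3-2=19; pred: 8+2-4=6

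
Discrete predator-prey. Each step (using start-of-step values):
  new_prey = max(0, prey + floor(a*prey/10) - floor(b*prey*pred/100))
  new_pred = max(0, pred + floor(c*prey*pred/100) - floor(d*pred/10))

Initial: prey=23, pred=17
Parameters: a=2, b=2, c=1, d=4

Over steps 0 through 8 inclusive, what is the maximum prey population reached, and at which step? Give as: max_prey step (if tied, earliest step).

Step 1: prey: 23+4-7=20; pred: 17+3-6=14
Step 2: prey: 20+4-5=19; pred: 14+2-5=11
Step 3: prey: 19+3-4=18; pred: 11+2-4=9
Step 4: prey: 18+3-3=18; pred: 9+1-3=7
Step 5: prey: 18+3-2=19; pred: 7+1-2=6
Step 6: prey: 19+3-2=20; pred: 6+1-2=5
Step 7: prey: 20+4-2=22; pred: 5+1-2=4
Step 8: prey: 22+4-1=25; pred: 4+0-1=3
Max prey = 25 at step 8

Answer: 25 8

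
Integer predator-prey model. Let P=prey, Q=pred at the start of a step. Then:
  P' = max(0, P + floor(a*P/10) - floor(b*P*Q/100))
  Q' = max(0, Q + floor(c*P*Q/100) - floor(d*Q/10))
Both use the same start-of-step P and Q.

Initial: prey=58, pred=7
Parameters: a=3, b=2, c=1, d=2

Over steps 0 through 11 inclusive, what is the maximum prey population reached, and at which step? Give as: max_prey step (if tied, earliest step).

Step 1: prey: 58+17-8=67; pred: 7+4-1=10
Step 2: prey: 67+20-13=74; pred: 10+6-2=14
Step 3: prey: 74+22-20=76; pred: 14+10-2=22
Step 4: prey: 76+22-33=65; pred: 22+16-4=34
Step 5: prey: 65+19-44=40; pred: 34+22-6=50
Step 6: prey: 40+12-40=12; pred: 50+20-10=60
Step 7: prey: 12+3-14=1; pred: 60+7-12=55
Step 8: prey: 1+0-1=0; pred: 55+0-11=44
Step 9: prey: 0+0-0=0; pred: 44+0-8=36
Step 10: prey: 0+0-0=0; pred: 36+0-7=29
Step 11: prey: 0+0-0=0; pred: 29+0-5=24
Max prey = 76 at step 3

Answer: 76 3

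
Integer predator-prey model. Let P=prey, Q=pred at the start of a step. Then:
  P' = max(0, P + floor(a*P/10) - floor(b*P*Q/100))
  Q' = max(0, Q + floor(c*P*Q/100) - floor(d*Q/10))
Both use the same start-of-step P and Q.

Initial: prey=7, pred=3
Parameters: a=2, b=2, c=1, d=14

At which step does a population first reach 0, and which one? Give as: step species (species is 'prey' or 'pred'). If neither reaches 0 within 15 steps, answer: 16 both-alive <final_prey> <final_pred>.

Step 1: prey: 7+1-0=8; pred: 3+0-4=0
First extinction: pred at step 1

Answer: 1 pred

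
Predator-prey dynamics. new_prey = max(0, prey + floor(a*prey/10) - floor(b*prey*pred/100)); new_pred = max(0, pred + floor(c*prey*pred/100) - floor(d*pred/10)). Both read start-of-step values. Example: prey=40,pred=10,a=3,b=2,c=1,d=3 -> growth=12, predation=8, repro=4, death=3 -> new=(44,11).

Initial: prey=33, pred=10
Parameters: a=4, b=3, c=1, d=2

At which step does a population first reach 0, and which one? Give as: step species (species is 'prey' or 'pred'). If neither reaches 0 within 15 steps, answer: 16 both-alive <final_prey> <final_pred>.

Step 1: prey: 33+13-9=37; pred: 10+3-2=11
Step 2: prey: 37+14-12=39; pred: 11+4-2=13
Step 3: prey: 39+15-15=39; pred: 13+5-2=16
Step 4: prey: 39+15-18=36; pred: 16+6-3=19
Step 5: prey: 36+14-20=30; pred: 19+6-3=22
Step 6: prey: 30+12-19=23; pred: 22+6-4=24
Step 7: prey: 23+9-16=16; pred: 24+5-4=25
Step 8: prey: 16+6-12=10; pred: 25+4-5=24
Step 9: prey: 10+4-7=7; pred: 24+2-4=22
Step 10: prey: 7+2-4=5; pred: 22+1-4=19
Step 11: prey: 5+2-2=5; pred: 19+0-3=16
Step 12: prey: 5+2-2=5; pred: 16+0-3=13
Step 13: prey: 5+2-1=6; pred: 13+0-2=11
Step 14: prey: 6+2-1=7; pred: 11+0-2=9
Step 15: prey: 7+2-1=8; pred: 9+0-1=8
No extinction within 15 steps

Answer: 16 both-alive 8 8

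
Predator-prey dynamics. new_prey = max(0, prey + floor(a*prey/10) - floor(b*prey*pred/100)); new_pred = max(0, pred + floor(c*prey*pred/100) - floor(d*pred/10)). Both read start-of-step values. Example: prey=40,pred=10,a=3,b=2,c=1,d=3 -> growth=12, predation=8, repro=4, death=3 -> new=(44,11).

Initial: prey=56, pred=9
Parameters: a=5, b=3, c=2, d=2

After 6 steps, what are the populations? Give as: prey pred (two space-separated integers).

Answer: 0 67

Derivation:
Step 1: prey: 56+28-15=69; pred: 9+10-1=18
Step 2: prey: 69+34-37=66; pred: 18+24-3=39
Step 3: prey: 66+33-77=22; pred: 39+51-7=83
Step 4: prey: 22+11-54=0; pred: 83+36-16=103
Step 5: prey: 0+0-0=0; pred: 103+0-20=83
Step 6: prey: 0+0-0=0; pred: 83+0-16=67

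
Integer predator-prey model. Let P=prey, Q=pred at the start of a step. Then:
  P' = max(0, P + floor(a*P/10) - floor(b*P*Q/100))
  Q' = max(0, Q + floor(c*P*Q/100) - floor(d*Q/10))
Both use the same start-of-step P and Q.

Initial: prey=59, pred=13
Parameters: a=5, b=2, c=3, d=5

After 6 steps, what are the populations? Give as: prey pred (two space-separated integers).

Step 1: prey: 59+29-15=73; pred: 13+23-6=30
Step 2: prey: 73+36-43=66; pred: 30+65-15=80
Step 3: prey: 66+33-105=0; pred: 80+158-40=198
Step 4: prey: 0+0-0=0; pred: 198+0-99=99
Step 5: prey: 0+0-0=0; pred: 99+0-49=50
Step 6: prey: 0+0-0=0; pred: 50+0-25=25

Answer: 0 25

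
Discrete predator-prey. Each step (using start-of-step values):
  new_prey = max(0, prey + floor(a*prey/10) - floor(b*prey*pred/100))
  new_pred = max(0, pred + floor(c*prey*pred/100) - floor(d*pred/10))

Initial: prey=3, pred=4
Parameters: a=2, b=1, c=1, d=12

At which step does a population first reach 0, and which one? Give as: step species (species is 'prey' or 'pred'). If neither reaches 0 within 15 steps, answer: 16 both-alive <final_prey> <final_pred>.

Answer: 1 pred

Derivation:
Step 1: prey: 3+0-0=3; pred: 4+0-4=0
First extinction: pred at step 1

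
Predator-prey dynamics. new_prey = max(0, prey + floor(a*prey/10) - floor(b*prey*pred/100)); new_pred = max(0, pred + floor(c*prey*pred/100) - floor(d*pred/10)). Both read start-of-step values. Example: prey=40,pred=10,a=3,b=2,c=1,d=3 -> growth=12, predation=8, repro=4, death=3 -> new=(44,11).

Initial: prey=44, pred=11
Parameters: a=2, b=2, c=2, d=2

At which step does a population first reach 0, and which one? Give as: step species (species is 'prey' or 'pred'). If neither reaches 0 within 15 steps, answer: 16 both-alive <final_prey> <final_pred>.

Answer: 6 prey

Derivation:
Step 1: prey: 44+8-9=43; pred: 11+9-2=18
Step 2: prey: 43+8-15=36; pred: 18+15-3=30
Step 3: prey: 36+7-21=22; pred: 30+21-6=45
Step 4: prey: 22+4-19=7; pred: 45+19-9=55
Step 5: prey: 7+1-7=1; pred: 55+7-11=51
Step 6: prey: 1+0-1=0; pred: 51+1-10=42
First extinction: prey at step 6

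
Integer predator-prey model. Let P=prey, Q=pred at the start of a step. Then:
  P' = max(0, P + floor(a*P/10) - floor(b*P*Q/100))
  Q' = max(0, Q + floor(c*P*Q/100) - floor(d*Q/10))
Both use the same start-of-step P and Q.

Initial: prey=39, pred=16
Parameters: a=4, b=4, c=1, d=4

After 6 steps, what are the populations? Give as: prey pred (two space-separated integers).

Step 1: prey: 39+15-24=30; pred: 16+6-6=16
Step 2: prey: 30+12-19=23; pred: 16+4-6=14
Step 3: prey: 23+9-12=20; pred: 14+3-5=12
Step 4: prey: 20+8-9=19; pred: 12+2-4=10
Step 5: prey: 19+7-7=19; pred: 10+1-4=7
Step 6: prey: 19+7-5=21; pred: 7+1-2=6

Answer: 21 6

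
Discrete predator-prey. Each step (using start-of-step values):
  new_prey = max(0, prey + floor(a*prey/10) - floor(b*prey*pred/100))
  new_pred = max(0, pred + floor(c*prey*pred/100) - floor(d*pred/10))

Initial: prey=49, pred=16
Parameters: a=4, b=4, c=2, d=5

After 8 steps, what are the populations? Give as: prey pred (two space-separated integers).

Answer: 1 1

Derivation:
Step 1: prey: 49+19-31=37; pred: 16+15-8=23
Step 2: prey: 37+14-34=17; pred: 23+17-11=29
Step 3: prey: 17+6-19=4; pred: 29+9-14=24
Step 4: prey: 4+1-3=2; pred: 24+1-12=13
Step 5: prey: 2+0-1=1; pred: 13+0-6=7
Step 6: prey: 1+0-0=1; pred: 7+0-3=4
Step 7: prey: 1+0-0=1; pred: 4+0-2=2
Step 8: prey: 1+0-0=1; pred: 2+0-1=1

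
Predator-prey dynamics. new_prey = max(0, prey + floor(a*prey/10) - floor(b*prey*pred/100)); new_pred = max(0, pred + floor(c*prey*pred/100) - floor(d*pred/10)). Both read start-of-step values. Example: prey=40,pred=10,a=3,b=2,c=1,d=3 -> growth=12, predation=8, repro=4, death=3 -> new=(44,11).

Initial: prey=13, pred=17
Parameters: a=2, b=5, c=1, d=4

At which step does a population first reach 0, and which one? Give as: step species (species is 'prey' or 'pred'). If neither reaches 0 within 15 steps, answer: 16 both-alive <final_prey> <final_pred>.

Step 1: prey: 13+2-11=4; pred: 17+2-6=13
Step 2: prey: 4+0-2=2; pred: 13+0-5=8
Step 3: prey: 2+0-0=2; pred: 8+0-3=5
Step 4: prey: 2+0-0=2; pred: 5+0-2=3
Step 5: prey: 2+0-0=2; pred: 3+0-1=2
Step 6: prey: 2+0-0=2; pred: 2+0-0=2
Steps 7-15: state stable at prey=2, pred=2 (no change)
No extinction within 15 steps

Answer: 16 both-alive 2 2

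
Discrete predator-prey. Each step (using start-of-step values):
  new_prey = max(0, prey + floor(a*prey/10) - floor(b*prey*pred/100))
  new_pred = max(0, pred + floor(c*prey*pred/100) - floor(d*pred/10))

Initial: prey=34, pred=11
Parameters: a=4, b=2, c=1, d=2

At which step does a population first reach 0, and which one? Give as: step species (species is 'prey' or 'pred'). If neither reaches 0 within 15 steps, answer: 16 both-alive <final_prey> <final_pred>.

Answer: 16 both-alive 1 13

Derivation:
Step 1: prey: 34+13-7=40; pred: 11+3-2=12
Step 2: prey: 40+16-9=47; pred: 12+4-2=14
Step 3: prey: 47+18-13=52; pred: 14+6-2=18
Step 4: prey: 52+20-18=54; pred: 18+9-3=24
Step 5: prey: 54+21-25=50; pred: 24+12-4=32
Step 6: prey: 50+20-32=38; pred: 32+16-6=42
Step 7: prey: 38+15-31=22; pred: 42+15-8=49
Step 8: prey: 22+8-21=9; pred: 49+10-9=50
Step 9: prey: 9+3-9=3; pred: 50+4-10=44
Step 10: prey: 3+1-2=2; pred: 44+1-8=37
Step 11: prey: 2+0-1=1; pred: 37+0-7=30
Step 12: prey: 1+0-0=1; pred: 30+0-6=24
Step 13: prey: 1+0-0=1; pred: 24+0-4=20
Step 14: prey: 1+0-0=1; pred: 20+0-4=16
Step 15: prey: 1+0-0=1; pred: 16+0-3=13
No extinction within 15 steps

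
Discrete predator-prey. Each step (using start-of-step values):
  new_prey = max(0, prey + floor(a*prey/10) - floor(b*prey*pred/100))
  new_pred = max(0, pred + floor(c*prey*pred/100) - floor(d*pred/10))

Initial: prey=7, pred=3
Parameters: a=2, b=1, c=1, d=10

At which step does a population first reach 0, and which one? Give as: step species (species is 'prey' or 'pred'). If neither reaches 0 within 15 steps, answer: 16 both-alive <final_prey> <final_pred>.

Step 1: prey: 7+1-0=8; pred: 3+0-3=0
First extinction: pred at step 1

Answer: 1 pred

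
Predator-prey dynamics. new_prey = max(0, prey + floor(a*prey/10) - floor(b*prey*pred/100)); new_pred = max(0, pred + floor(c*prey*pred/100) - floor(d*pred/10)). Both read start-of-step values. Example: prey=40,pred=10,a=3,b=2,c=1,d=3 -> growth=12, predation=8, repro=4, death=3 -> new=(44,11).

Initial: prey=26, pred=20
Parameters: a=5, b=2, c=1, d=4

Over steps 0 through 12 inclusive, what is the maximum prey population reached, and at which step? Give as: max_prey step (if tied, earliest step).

Step 1: prey: 26+13-10=29; pred: 20+5-8=17
Step 2: prey: 29+14-9=34; pred: 17+4-6=15
Step 3: prey: 34+17-10=41; pred: 15+5-6=14
Step 4: prey: 41+20-11=50; pred: 14+5-5=14
Step 5: prey: 50+25-14=61; pred: 14+7-5=16
Step 6: prey: 61+30-19=72; pred: 16+9-6=19
Step 7: prey: 72+36-27=81; pred: 19+13-7=25
Step 8: prey: 81+40-40=81; pred: 25+20-10=35
Step 9: prey: 81+40-56=65; pred: 35+28-14=49
Step 10: prey: 65+32-63=34; pred: 49+31-19=61
Step 11: prey: 34+17-41=10; pred: 61+20-24=57
Step 12: prey: 10+5-11=4; pred: 57+5-22=40
Max prey = 81 at step 7

Answer: 81 7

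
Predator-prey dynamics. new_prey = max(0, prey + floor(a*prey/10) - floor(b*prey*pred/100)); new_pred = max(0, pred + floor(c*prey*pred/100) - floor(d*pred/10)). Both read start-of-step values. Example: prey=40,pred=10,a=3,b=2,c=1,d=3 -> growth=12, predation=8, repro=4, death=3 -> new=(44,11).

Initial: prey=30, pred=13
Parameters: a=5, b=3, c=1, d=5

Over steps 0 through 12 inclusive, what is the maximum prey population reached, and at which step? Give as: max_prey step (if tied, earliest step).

Answer: 130 7

Derivation:
Step 1: prey: 30+15-11=34; pred: 13+3-6=10
Step 2: prey: 34+17-10=41; pred: 10+3-5=8
Step 3: prey: 41+20-9=52; pred: 8+3-4=7
Step 4: prey: 52+26-10=68; pred: 7+3-3=7
Step 5: prey: 68+34-14=88; pred: 7+4-3=8
Step 6: prey: 88+44-21=111; pred: 8+7-4=11
Step 7: prey: 111+55-36=130; pred: 11+12-5=18
Step 8: prey: 130+65-70=125; pred: 18+23-9=32
Step 9: prey: 125+62-120=67; pred: 32+40-16=56
Step 10: prey: 67+33-112=0; pred: 56+37-28=65
Step 11: prey: 0+0-0=0; pred: 65+0-32=33
Step 12: prey: 0+0-0=0; pred: 33+0-16=17
Max prey = 130 at step 7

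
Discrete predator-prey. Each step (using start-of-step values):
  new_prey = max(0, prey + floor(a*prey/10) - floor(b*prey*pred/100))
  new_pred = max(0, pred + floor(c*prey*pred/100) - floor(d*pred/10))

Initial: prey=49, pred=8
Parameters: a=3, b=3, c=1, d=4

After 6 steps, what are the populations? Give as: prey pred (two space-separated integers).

Step 1: prey: 49+14-11=52; pred: 8+3-3=8
Step 2: prey: 52+15-12=55; pred: 8+4-3=9
Step 3: prey: 55+16-14=57; pred: 9+4-3=10
Step 4: prey: 57+17-17=57; pred: 10+5-4=11
Step 5: prey: 57+17-18=56; pred: 11+6-4=13
Step 6: prey: 56+16-21=51; pred: 13+7-5=15

Answer: 51 15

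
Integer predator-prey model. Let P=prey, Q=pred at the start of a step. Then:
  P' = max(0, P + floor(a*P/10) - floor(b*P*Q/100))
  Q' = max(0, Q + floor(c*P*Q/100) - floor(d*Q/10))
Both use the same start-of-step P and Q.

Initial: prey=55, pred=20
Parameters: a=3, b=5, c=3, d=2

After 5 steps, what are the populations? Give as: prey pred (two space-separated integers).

Answer: 0 33

Derivation:
Step 1: prey: 55+16-55=16; pred: 20+33-4=49
Step 2: prey: 16+4-39=0; pred: 49+23-9=63
Step 3: prey: 0+0-0=0; pred: 63+0-12=51
Step 4: prey: 0+0-0=0; pred: 51+0-10=41
Step 5: prey: 0+0-0=0; pred: 41+0-8=33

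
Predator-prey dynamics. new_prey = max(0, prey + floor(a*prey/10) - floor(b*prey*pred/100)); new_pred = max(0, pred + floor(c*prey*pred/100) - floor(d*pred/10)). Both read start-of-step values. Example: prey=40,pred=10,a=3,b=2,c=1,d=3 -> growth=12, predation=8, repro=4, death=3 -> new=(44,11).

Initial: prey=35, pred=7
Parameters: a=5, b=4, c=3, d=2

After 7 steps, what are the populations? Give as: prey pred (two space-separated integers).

Step 1: prey: 35+17-9=43; pred: 7+7-1=13
Step 2: prey: 43+21-22=42; pred: 13+16-2=27
Step 3: prey: 42+21-45=18; pred: 27+34-5=56
Step 4: prey: 18+9-40=0; pred: 56+30-11=75
Step 5: prey: 0+0-0=0; pred: 75+0-15=60
Step 6: prey: 0+0-0=0; pred: 60+0-12=48
Step 7: prey: 0+0-0=0; pred: 48+0-9=39

Answer: 0 39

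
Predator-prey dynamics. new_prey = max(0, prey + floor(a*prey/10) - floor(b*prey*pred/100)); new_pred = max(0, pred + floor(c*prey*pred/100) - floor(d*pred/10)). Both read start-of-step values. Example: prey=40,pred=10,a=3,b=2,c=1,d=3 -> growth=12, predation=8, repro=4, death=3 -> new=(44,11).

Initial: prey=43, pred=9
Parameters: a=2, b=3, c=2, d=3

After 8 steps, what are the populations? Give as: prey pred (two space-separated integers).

Answer: 1 9

Derivation:
Step 1: prey: 43+8-11=40; pred: 9+7-2=14
Step 2: prey: 40+8-16=32; pred: 14+11-4=21
Step 3: prey: 32+6-20=18; pred: 21+13-6=28
Step 4: prey: 18+3-15=6; pred: 28+10-8=30
Step 5: prey: 6+1-5=2; pred: 30+3-9=24
Step 6: prey: 2+0-1=1; pred: 24+0-7=17
Step 7: prey: 1+0-0=1; pred: 17+0-5=12
Step 8: prey: 1+0-0=1; pred: 12+0-3=9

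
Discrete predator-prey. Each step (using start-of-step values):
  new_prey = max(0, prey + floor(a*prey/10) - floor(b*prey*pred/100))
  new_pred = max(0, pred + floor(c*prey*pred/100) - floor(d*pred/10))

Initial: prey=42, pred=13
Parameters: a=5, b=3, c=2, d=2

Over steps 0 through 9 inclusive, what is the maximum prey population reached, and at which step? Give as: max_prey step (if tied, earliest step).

Answer: 47 1

Derivation:
Step 1: prey: 42+21-16=47; pred: 13+10-2=21
Step 2: prey: 47+23-29=41; pred: 21+19-4=36
Step 3: prey: 41+20-44=17; pred: 36+29-7=58
Step 4: prey: 17+8-29=0; pred: 58+19-11=66
Step 5: prey: 0+0-0=0; pred: 66+0-13=53
Step 6: prey: 0+0-0=0; pred: 53+0-10=43
Step 7: prey: 0+0-0=0; pred: 43+0-8=35
Step 8: prey: 0+0-0=0; pred: 35+0-7=28
Step 9: prey: 0+0-0=0; pred: 28+0-5=23
Max prey = 47 at step 1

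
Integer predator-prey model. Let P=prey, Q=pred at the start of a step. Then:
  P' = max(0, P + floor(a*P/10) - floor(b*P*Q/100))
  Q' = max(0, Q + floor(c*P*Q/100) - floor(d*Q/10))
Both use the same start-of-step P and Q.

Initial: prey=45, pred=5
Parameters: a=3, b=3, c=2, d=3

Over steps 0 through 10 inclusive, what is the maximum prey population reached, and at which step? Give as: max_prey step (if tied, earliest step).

Step 1: prey: 45+13-6=52; pred: 5+4-1=8
Step 2: prey: 52+15-12=55; pred: 8+8-2=14
Step 3: prey: 55+16-23=48; pred: 14+15-4=25
Step 4: prey: 48+14-36=26; pred: 25+24-7=42
Step 5: prey: 26+7-32=1; pred: 42+21-12=51
Step 6: prey: 1+0-1=0; pred: 51+1-15=37
Step 7: prey: 0+0-0=0; pred: 37+0-11=26
Step 8: prey: 0+0-0=0; pred: 26+0-7=19
Step 9: prey: 0+0-0=0; pred: 19+0-5=14
Step 10: prey: 0+0-0=0; pred: 14+0-4=10
Max prey = 55 at step 2

Answer: 55 2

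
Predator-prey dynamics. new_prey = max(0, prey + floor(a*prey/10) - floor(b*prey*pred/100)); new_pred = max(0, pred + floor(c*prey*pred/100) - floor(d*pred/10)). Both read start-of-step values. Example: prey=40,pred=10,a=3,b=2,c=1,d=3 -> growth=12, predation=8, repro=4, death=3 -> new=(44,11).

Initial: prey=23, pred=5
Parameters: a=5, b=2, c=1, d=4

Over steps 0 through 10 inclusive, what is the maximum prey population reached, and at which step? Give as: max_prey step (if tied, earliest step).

Answer: 220 7

Derivation:
Step 1: prey: 23+11-2=32; pred: 5+1-2=4
Step 2: prey: 32+16-2=46; pred: 4+1-1=4
Step 3: prey: 46+23-3=66; pred: 4+1-1=4
Step 4: prey: 66+33-5=94; pred: 4+2-1=5
Step 5: prey: 94+47-9=132; pred: 5+4-2=7
Step 6: prey: 132+66-18=180; pred: 7+9-2=14
Step 7: prey: 180+90-50=220; pred: 14+25-5=34
Step 8: prey: 220+110-149=181; pred: 34+74-13=95
Step 9: prey: 181+90-343=0; pred: 95+171-38=228
Step 10: prey: 0+0-0=0; pred: 228+0-91=137
Max prey = 220 at step 7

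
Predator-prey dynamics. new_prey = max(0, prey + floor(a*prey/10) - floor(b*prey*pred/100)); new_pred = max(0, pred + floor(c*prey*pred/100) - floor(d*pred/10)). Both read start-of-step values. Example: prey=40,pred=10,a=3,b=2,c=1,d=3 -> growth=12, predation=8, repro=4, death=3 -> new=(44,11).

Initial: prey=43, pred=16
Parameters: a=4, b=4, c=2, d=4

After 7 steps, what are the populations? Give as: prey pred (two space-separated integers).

Step 1: prey: 43+17-27=33; pred: 16+13-6=23
Step 2: prey: 33+13-30=16; pred: 23+15-9=29
Step 3: prey: 16+6-18=4; pred: 29+9-11=27
Step 4: prey: 4+1-4=1; pred: 27+2-10=19
Step 5: prey: 1+0-0=1; pred: 19+0-7=12
Step 6: prey: 1+0-0=1; pred: 12+0-4=8
Step 7: prey: 1+0-0=1; pred: 8+0-3=5

Answer: 1 5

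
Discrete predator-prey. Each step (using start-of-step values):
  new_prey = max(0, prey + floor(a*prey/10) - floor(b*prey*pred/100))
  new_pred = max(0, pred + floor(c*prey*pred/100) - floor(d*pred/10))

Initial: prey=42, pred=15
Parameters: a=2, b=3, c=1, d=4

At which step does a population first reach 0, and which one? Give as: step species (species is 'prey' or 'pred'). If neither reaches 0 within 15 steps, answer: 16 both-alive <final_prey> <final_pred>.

Answer: 16 both-alive 46 2

Derivation:
Step 1: prey: 42+8-18=32; pred: 15+6-6=15
Step 2: prey: 32+6-14=24; pred: 15+4-6=13
Step 3: prey: 24+4-9=19; pred: 13+3-5=11
Step 4: prey: 19+3-6=16; pred: 11+2-4=9
Step 5: prey: 16+3-4=15; pred: 9+1-3=7
Step 6: prey: 15+3-3=15; pred: 7+1-2=6
Step 7: prey: 15+3-2=16; pred: 6+0-2=4
Step 8: prey: 16+3-1=18; pred: 4+0-1=3
Step 9: prey: 18+3-1=20; pred: 3+0-1=2
Step 10: prey: 20+4-1=23; pred: 2+0-0=2
Step 11: prey: 23+4-1=26; pred: 2+0-0=2
Step 12: prey: 26+5-1=30; pred: 2+0-0=2
Step 13: prey: 30+6-1=35; pred: 2+0-0=2
Step 14: prey: 35+7-2=40; pred: 2+0-0=2
Step 15: prey: 40+8-2=46; pred: 2+0-0=2
No extinction within 15 steps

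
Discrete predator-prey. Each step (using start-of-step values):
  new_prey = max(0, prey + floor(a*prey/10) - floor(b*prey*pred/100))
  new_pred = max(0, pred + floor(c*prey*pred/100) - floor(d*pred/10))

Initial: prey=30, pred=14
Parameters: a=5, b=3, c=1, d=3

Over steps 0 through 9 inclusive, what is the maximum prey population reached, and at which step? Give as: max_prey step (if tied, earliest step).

Step 1: prey: 30+15-12=33; pred: 14+4-4=14
Step 2: prey: 33+16-13=36; pred: 14+4-4=14
Step 3: prey: 36+18-15=39; pred: 14+5-4=15
Step 4: prey: 39+19-17=41; pred: 15+5-4=16
Step 5: prey: 41+20-19=42; pred: 16+6-4=18
Step 6: prey: 42+21-22=41; pred: 18+7-5=20
Step 7: prey: 41+20-24=37; pred: 20+8-6=22
Step 8: prey: 37+18-24=31; pred: 22+8-6=24
Step 9: prey: 31+15-22=24; pred: 24+7-7=24
Max prey = 42 at step 5

Answer: 42 5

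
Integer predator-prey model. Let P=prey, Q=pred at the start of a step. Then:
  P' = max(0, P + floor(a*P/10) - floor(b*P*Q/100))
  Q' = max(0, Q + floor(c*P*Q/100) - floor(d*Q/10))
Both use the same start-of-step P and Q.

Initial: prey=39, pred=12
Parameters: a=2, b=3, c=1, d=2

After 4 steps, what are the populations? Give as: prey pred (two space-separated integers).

Step 1: prey: 39+7-14=32; pred: 12+4-2=14
Step 2: prey: 32+6-13=25; pred: 14+4-2=16
Step 3: prey: 25+5-12=18; pred: 16+4-3=17
Step 4: prey: 18+3-9=12; pred: 17+3-3=17

Answer: 12 17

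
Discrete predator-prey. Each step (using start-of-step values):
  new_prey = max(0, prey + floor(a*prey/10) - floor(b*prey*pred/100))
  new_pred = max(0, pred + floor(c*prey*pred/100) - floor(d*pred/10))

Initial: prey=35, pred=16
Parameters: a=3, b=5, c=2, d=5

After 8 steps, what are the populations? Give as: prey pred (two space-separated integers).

Step 1: prey: 35+10-28=17; pred: 16+11-8=19
Step 2: prey: 17+5-16=6; pred: 19+6-9=16
Step 3: prey: 6+1-4=3; pred: 16+1-8=9
Step 4: prey: 3+0-1=2; pred: 9+0-4=5
Step 5: prey: 2+0-0=2; pred: 5+0-2=3
Step 6: prey: 2+0-0=2; pred: 3+0-1=2
Step 7: prey: 2+0-0=2; pred: 2+0-1=1
Step 8: prey: 2+0-0=2; pred: 1+0-0=1

Answer: 2 1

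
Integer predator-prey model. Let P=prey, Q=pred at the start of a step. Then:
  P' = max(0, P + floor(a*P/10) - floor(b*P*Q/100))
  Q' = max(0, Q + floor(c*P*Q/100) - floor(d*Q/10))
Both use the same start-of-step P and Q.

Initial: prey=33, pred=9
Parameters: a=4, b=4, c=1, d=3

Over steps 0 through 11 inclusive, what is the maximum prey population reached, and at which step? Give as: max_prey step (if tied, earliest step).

Step 1: prey: 33+13-11=35; pred: 9+2-2=9
Step 2: prey: 35+14-12=37; pred: 9+3-2=10
Step 3: prey: 37+14-14=37; pred: 10+3-3=10
Step 4: prey: 37+14-14=37; pred: 10+3-3=10
Step 5: prey: 37+14-14=37; pred: 10+3-3=10
Step 6: prey: 37+14-14=37; pred: 10+3-3=10
Step 7: prey: 37+14-14=37; pred: 10+3-3=10
Step 8: prey: 37+14-14=37; pred: 10+3-3=10
Step 9: prey: 37+14-14=37; pred: 10+3-3=10
Step 10: prey: 37+14-14=37; pred: 10+3-3=10
Step 11: prey: 37+14-14=37; pred: 10+3-3=10
Max prey = 37 at step 2

Answer: 37 2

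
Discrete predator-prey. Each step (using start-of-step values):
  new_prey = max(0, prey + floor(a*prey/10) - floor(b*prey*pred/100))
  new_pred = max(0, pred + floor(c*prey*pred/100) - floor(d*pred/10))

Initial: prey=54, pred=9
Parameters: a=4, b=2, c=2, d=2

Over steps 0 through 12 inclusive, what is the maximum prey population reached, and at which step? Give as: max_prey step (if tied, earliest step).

Answer: 70 2

Derivation:
Step 1: prey: 54+21-9=66; pred: 9+9-1=17
Step 2: prey: 66+26-22=70; pred: 17+22-3=36
Step 3: prey: 70+28-50=48; pred: 36+50-7=79
Step 4: prey: 48+19-75=0; pred: 79+75-15=139
Step 5: prey: 0+0-0=0; pred: 139+0-27=112
Step 6: prey: 0+0-0=0; pred: 112+0-22=90
Step 7: prey: 0+0-0=0; pred: 90+0-18=72
Step 8: prey: 0+0-0=0; pred: 72+0-14=58
Step 9: prey: 0+0-0=0; pred: 58+0-11=47
Step 10: prey: 0+0-0=0; pred: 47+0-9=38
Step 11: prey: 0+0-0=0; pred: 38+0-7=31
Step 12: prey: 0+0-0=0; pred: 31+0-6=25
Max prey = 70 at step 2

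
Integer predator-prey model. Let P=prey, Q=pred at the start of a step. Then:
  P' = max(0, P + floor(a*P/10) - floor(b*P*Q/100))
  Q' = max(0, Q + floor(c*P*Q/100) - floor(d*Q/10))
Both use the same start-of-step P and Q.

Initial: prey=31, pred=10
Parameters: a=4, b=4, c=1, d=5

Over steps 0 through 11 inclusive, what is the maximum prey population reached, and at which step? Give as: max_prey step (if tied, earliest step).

Step 1: prey: 31+12-12=31; pred: 10+3-5=8
Step 2: prey: 31+12-9=34; pred: 8+2-4=6
Step 3: prey: 34+13-8=39; pred: 6+2-3=5
Step 4: prey: 39+15-7=47; pred: 5+1-2=4
Step 5: prey: 47+18-7=58; pred: 4+1-2=3
Step 6: prey: 58+23-6=75; pred: 3+1-1=3
Step 7: prey: 75+30-9=96; pred: 3+2-1=4
Step 8: prey: 96+38-15=119; pred: 4+3-2=5
Step 9: prey: 119+47-23=143; pred: 5+5-2=8
Step 10: prey: 143+57-45=155; pred: 8+11-4=15
Step 11: prey: 155+62-93=124; pred: 15+23-7=31
Max prey = 155 at step 10

Answer: 155 10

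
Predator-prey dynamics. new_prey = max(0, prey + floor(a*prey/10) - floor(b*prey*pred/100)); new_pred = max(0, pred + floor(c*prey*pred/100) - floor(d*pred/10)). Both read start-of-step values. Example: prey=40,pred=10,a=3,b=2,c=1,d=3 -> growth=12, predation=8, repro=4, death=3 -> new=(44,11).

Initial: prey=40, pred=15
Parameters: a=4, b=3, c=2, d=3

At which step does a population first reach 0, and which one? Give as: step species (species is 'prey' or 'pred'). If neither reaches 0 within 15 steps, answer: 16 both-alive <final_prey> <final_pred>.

Step 1: prey: 40+16-18=38; pred: 15+12-4=23
Step 2: prey: 38+15-26=27; pred: 23+17-6=34
Step 3: prey: 27+10-27=10; pred: 34+18-10=42
Step 4: prey: 10+4-12=2; pred: 42+8-12=38
Step 5: prey: 2+0-2=0; pred: 38+1-11=28
First extinction: prey at step 5

Answer: 5 prey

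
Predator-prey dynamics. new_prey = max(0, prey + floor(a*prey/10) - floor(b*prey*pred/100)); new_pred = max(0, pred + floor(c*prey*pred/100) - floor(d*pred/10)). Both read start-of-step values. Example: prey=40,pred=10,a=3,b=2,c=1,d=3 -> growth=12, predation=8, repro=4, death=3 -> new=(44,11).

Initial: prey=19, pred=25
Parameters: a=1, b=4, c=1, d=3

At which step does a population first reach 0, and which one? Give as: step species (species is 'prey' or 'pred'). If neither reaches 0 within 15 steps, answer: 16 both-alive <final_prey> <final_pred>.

Step 1: prey: 19+1-19=1; pred: 25+4-7=22
Step 2: prey: 1+0-0=1; pred: 22+0-6=16
Step 3: prey: 1+0-0=1; pred: 16+0-4=12
Step 4: prey: 1+0-0=1; pred: 12+0-3=9
Step 5: prey: 1+0-0=1; pred: 9+0-2=7
Step 6: prey: 1+0-0=1; pred: 7+0-2=5
Step 7: prey: 1+0-0=1; pred: 5+0-1=4
Step 8: prey: 1+0-0=1; pred: 4+0-1=3
Step 9: prey: 1+0-0=1; pred: 3+0-0=3
Steps 10-15: state stable at prey=1, pred=3 (no change)
No extinction within 15 steps

Answer: 16 both-alive 1 3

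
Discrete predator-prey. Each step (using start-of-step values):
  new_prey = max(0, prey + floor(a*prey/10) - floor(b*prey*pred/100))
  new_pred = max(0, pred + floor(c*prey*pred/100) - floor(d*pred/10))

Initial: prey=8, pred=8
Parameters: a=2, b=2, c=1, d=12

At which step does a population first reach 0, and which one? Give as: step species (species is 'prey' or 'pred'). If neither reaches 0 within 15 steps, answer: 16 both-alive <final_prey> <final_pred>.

Answer: 1 pred

Derivation:
Step 1: prey: 8+1-1=8; pred: 8+0-9=0
First extinction: pred at step 1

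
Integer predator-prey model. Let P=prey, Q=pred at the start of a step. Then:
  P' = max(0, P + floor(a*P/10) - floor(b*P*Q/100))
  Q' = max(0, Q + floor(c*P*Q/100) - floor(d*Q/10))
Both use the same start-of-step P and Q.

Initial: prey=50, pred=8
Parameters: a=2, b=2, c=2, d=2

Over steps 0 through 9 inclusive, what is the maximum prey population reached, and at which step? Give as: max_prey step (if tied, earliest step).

Step 1: prey: 50+10-8=52; pred: 8+8-1=15
Step 2: prey: 52+10-15=47; pred: 15+15-3=27
Step 3: prey: 47+9-25=31; pred: 27+25-5=47
Step 4: prey: 31+6-29=8; pred: 47+29-9=67
Step 5: prey: 8+1-10=0; pred: 67+10-13=64
Step 6: prey: 0+0-0=0; pred: 64+0-12=52
Step 7: prey: 0+0-0=0; pred: 52+0-10=42
Step 8: prey: 0+0-0=0; pred: 42+0-8=34
Step 9: prey: 0+0-0=0; pred: 34+0-6=28
Max prey = 52 at step 1

Answer: 52 1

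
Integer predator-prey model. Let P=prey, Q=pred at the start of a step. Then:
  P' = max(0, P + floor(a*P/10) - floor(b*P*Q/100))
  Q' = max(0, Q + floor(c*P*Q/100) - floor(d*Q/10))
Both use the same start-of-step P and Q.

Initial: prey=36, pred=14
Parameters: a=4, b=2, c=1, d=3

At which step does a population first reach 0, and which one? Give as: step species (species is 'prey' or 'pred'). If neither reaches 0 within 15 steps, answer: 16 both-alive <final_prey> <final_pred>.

Step 1: prey: 36+14-10=40; pred: 14+5-4=15
Step 2: prey: 40+16-12=44; pred: 15+6-4=17
Step 3: prey: 44+17-14=47; pred: 17+7-5=19
Step 4: prey: 47+18-17=48; pred: 19+8-5=22
Step 5: prey: 48+19-21=46; pred: 22+10-6=26
Step 6: prey: 46+18-23=41; pred: 26+11-7=30
Step 7: prey: 41+16-24=33; pred: 30+12-9=33
Step 8: prey: 33+13-21=25; pred: 33+10-9=34
Step 9: prey: 25+10-17=18; pred: 34+8-10=32
Step 10: prey: 18+7-11=14; pred: 32+5-9=28
Step 11: prey: 14+5-7=12; pred: 28+3-8=23
Step 12: prey: 12+4-5=11; pred: 23+2-6=19
Step 13: prey: 11+4-4=11; pred: 19+2-5=16
Step 14: prey: 11+4-3=12; pred: 16+1-4=13
Step 15: prey: 12+4-3=13; pred: 13+1-3=11
No extinction within 15 steps

Answer: 16 both-alive 13 11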